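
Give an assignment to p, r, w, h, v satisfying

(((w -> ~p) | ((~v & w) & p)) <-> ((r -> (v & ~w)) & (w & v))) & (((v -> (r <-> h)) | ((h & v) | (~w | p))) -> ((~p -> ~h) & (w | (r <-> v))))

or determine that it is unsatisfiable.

p: False, r: False, w: True, h: False, v: True

  ((w -> ~p) | ((~v & w) & p)) <-> ((r -> (v & ~w)) & (w & v)) = True
    (w -> ~p) | ((~v & w) & p) = True
      w -> ~p = True
        ~p = True
      (~v & w) & p = False
        ~v & w = False
          ~v = False
    (r -> (v & ~w)) & (w & v) = True
      r -> (v & ~w) = True
        v & ~w = False
          ~w = False
      w & v = True
  ((v -> (r <-> h)) | ((h & v) | (~w | p))) -> ((~p -> ~h) & (w | (r <-> v))) = True
    (v -> (r <-> h)) | ((h & v) | (~w | p)) = True
      v -> (r <-> h) = True
        r <-> h = True
      (h & v) | (~w | p) = False
        h & v = False
        ~w | p = False
          ~w = False
    (~p -> ~h) & (w | (r <-> v)) = True
      ~p -> ~h = True
        ~p = True
        ~h = True
      w | (r <-> v) = True
        r <-> v = False
Both conjuncts True, so the formula holds.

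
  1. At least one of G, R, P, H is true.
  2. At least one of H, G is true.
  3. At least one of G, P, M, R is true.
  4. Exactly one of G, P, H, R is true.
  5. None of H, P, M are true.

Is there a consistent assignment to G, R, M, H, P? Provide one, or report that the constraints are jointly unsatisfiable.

G=T; R=F; M=F; H=F; P=F

  (1) {G, R, P, H}: 1 true — at least one ✓
  (2) {H, G}: 1 true — at least one ✓
  (3) {G, P, M, R}: 1 true — at least one ✓
  (4) {G, P, H, R}: 1 true — exactly one ✓
  (5) {H, P, M}: 0 true — none ✓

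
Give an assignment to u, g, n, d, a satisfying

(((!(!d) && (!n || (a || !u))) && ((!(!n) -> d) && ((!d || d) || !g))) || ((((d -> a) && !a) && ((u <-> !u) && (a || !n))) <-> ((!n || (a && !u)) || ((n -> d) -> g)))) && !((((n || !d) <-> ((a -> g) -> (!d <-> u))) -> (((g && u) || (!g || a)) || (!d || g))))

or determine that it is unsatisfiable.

The conjunct !((((n || !d) <-> ((a -> g) -> (!d <-> u))) -> (((g && u) || (!g || a)) || (!d || g)))) is unsatisfiable on its own:
  g = True: this becomes !((((n || !d) <-> (!d <-> u)) -> True)) = False.
  g = False: this becomes !((((n || !d) <-> (!a -> (!d <-> u))) -> True)) = False.
So the whole conjunction is unsatisfiable.

Unsatisfiable — no assignment works.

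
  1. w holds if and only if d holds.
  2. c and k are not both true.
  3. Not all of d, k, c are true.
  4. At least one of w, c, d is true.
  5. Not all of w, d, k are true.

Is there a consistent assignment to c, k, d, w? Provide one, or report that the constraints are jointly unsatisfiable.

c=T, k=F, d=T, w=T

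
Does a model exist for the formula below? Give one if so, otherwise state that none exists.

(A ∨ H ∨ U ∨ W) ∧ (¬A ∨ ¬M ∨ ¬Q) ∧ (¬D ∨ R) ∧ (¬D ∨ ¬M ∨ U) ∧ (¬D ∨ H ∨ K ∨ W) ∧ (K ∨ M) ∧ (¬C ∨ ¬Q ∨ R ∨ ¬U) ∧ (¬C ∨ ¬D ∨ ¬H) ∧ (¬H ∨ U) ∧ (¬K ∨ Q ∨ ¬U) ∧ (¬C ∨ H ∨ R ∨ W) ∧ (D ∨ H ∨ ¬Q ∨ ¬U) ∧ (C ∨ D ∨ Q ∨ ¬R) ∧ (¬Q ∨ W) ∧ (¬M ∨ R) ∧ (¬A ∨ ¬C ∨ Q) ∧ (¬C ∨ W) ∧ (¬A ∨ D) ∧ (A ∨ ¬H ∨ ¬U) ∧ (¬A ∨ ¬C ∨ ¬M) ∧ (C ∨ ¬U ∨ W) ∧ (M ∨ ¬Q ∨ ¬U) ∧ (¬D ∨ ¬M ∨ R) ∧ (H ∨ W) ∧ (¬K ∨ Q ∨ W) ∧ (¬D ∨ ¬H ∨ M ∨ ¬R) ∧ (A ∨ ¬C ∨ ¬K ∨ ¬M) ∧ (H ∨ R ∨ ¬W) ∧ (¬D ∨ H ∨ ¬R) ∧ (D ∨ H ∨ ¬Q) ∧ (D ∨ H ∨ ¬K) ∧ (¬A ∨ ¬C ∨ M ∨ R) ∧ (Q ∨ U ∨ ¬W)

Q=F; W=T; H=F; D=F; M=T; U=T; A=F; C=T; K=F; R=T

Set Q = False.
Try W = False:
  (¬C ∨ W) forces C = False.
  (C ∨ ¬U ∨ W) forces U = False.
  (¬H ∨ U) forces H = False.
  clause (H ∨ W) is falsified — backtrack.
So W = True.
  then (Q ∨ U ∨ ¬W) forces U = True.
  then (¬K ∨ Q ∨ ¬U) forces K = False.
  then (K ∨ M) forces M = True.
  then (¬M ∨ R) forces R = True.
Set H = False.
  then (¬D ∨ H ∨ ¬R) forces D = False.
  then (C ∨ D ∨ Q ∨ ¬R) forces C = True.
  then (¬A ∨ ¬C ∨ Q) forces A = False.
All clauses satisfied.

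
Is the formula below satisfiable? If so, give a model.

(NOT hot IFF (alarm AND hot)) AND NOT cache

cache=F, alarm=F, hot=T

  NOT hot IFF (alarm AND hot) = True
    NOT hot = False
    alarm AND hot = False
  NOT cache = True
Both conjuncts True, so the formula holds.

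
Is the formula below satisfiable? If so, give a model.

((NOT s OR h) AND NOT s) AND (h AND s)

UNSATISFIABLE

Case s = True: the conjunct NOT s is False.
Case s = False: the conjunct s is False.
Both cases fail — unsatisfiable.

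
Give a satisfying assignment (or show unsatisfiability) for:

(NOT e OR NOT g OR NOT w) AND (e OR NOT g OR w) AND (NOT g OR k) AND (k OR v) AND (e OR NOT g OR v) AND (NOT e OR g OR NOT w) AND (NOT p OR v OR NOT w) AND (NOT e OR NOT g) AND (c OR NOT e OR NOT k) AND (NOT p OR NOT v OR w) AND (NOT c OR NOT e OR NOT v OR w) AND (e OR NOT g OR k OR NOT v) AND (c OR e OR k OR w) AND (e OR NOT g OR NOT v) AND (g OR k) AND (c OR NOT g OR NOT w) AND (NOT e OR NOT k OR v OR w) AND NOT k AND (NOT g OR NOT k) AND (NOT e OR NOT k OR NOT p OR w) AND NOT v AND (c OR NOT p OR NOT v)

Case k = True:
  Clause (NOT k) is falsified — contradiction.
Case k = False:
  (NOT g OR k) forces g = False.
  Clause (g OR k) is falsified — contradiction.
Both cases fail, so the formula is unsatisfiable.

Unsatisfiable — no assignment works.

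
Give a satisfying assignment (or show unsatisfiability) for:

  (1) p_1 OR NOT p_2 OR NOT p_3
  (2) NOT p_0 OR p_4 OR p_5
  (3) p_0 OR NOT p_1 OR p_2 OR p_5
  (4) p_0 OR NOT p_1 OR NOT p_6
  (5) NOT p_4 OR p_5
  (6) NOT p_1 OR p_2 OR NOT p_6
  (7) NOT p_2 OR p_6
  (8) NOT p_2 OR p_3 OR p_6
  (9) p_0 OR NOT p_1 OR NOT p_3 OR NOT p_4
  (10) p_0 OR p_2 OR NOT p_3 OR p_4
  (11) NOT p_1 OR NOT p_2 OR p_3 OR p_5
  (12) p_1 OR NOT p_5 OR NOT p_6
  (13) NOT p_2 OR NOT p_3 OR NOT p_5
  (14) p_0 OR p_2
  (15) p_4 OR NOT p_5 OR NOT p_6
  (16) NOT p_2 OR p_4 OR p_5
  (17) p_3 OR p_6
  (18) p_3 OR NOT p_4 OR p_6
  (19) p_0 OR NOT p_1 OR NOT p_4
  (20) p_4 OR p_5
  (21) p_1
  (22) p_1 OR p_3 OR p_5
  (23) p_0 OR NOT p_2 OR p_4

Unit clause (p_1) forces p_1 = True.
Set p_0 = True.
Set p_2 = False.
  then (NOT p_1 OR p_2 OR NOT p_6) forces p_6 = False.
  then (p_3 OR p_6) forces p_3 = True.
Set p_4 = False.
  then (NOT p_0 OR p_4 OR p_5) forces p_5 = True.
All clauses satisfied.

p_0 = True, p_1 = True, p_2 = False, p_3 = True, p_4 = False, p_5 = True, p_6 = False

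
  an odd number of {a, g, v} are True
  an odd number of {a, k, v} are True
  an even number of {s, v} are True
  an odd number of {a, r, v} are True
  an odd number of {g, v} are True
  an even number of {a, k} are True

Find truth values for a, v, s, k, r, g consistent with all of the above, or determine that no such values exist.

a = False, v = True, s = True, k = False, r = False, g = False

{a, g, v}: 1 true → odd ✓
{a, k, v}: 1 true → odd ✓
{s, v}: 2 true → even ✓
{a, r, v}: 1 true → odd ✓
{g, v}: 1 true → odd ✓
{a, k}: 0 true → even ✓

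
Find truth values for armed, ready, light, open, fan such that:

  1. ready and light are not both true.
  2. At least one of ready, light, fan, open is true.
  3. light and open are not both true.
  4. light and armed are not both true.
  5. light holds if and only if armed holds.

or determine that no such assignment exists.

armed: False; ready: True; light: False; open: True; fan: True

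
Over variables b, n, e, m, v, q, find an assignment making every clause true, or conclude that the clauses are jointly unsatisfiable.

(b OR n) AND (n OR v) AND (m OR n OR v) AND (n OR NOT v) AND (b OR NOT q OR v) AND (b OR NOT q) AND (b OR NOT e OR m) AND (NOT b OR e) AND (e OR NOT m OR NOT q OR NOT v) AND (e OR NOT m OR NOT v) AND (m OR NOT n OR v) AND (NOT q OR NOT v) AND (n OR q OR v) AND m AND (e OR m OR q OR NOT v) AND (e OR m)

b = False, n = True, e = True, m = True, v = True, q = False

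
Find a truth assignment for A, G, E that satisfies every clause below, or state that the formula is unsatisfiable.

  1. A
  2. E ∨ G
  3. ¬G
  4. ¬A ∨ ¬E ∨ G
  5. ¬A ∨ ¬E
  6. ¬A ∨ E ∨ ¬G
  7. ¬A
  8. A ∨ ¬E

Case A = True:
  Clause (¬A) is falsified — contradiction.
Case A = False:
  Clause (A) is falsified — contradiction.
Both cases fail, so the formula is unsatisfiable.

Unsatisfiable — no assignment works.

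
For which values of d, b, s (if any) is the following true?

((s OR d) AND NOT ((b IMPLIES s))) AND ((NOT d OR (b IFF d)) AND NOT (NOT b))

d=T, b=T, s=F

  (s OR d) AND NOT ((b IMPLIES s)) = True
    s OR d = True
    NOT ((b IMPLIES s)) = True
      b IMPLIES s = False
  (NOT d OR (b IFF d)) AND NOT (NOT b) = True
    NOT d OR (b IFF d) = True
      NOT d = False
      b IFF d = True
    NOT (NOT b) = True
      NOT b = False
Both conjuncts True, so the formula holds.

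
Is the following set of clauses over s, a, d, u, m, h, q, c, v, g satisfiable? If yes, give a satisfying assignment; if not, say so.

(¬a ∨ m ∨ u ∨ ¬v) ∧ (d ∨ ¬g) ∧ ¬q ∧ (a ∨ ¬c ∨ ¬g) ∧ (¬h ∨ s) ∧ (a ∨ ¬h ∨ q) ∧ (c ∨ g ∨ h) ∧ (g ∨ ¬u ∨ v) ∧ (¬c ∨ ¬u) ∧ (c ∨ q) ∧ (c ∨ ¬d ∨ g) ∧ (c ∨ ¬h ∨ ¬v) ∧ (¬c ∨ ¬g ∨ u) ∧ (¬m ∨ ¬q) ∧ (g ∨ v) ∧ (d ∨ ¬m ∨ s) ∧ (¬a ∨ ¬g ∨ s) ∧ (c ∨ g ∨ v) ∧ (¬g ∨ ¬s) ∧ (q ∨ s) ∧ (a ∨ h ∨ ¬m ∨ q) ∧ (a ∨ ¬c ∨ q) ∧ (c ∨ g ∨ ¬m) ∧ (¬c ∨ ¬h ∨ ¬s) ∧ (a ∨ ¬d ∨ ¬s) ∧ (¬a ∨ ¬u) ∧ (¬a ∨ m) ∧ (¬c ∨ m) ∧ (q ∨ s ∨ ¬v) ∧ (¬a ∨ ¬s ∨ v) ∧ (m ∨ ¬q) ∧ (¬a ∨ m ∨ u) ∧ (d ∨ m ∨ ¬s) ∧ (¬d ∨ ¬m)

Unit clause (¬q) forces q = False.
In (c ∨ q) only c is left, so c = True.
In (q ∨ s) only s is left, so s = True.
In (a ∨ ¬c ∨ q) only a is left, so a = True.
In (¬c ∨ ¬h ∨ ¬s) only ¬h is left, so h = False.
In (¬a ∨ ¬u) only ¬u is left, so u = False.
In (¬a ∨ m) only m is left, so m = True.
In (¬a ∨ ¬s ∨ v) only v is left, so v = True.
In (¬d ∨ ¬m) only ¬d is left, so d = False.
In (d ∨ ¬g) only ¬g is left, so g = False.
All clauses satisfied.

s = True, a = True, d = False, u = False, m = True, h = False, q = False, c = True, v = True, g = False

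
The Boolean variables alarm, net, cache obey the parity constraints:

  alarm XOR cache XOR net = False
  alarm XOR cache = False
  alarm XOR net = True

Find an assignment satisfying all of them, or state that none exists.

alarm = True, net = False, cache = True

alarm XOR cache XOR net = T XOR T XOR F = False ✓
alarm XOR cache = T XOR T = False ✓
alarm XOR net = T XOR F = True ✓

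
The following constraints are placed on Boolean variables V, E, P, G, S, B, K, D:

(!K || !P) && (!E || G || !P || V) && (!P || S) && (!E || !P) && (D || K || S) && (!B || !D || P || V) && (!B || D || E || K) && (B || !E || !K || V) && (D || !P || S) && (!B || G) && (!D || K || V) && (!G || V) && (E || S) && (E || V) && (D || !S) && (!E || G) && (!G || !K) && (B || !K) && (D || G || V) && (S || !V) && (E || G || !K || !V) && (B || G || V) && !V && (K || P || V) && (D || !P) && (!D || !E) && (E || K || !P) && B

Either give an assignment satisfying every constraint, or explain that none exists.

Case V = True:
  Clause (!V) is falsified — contradiction.
Case V = False:
  (!G || V) forces G = False.
  (!B || G) forces B = False.
  Clause (B || G || V) is falsified — contradiction.
Both cases fail, so the formula is unsatisfiable.

The formula is unsatisfiable.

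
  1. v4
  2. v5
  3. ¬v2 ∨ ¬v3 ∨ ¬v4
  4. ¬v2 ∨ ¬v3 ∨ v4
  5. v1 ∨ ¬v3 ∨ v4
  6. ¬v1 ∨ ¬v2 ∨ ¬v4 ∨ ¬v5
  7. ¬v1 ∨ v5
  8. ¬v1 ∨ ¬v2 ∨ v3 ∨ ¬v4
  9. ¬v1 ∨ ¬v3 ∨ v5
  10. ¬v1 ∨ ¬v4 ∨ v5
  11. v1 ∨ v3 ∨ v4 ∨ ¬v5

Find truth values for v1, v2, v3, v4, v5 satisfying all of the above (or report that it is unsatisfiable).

Unit clause (v4) forces v4 = True.
Unit clause (v5) forces v5 = True.
Set v1 = False.
Set v2 = True.
  then (¬v2 ∨ ¬v3 ∨ ¬v4) forces v3 = False.
All clauses satisfied.

v1: False, v2: True, v3: False, v4: True, v5: True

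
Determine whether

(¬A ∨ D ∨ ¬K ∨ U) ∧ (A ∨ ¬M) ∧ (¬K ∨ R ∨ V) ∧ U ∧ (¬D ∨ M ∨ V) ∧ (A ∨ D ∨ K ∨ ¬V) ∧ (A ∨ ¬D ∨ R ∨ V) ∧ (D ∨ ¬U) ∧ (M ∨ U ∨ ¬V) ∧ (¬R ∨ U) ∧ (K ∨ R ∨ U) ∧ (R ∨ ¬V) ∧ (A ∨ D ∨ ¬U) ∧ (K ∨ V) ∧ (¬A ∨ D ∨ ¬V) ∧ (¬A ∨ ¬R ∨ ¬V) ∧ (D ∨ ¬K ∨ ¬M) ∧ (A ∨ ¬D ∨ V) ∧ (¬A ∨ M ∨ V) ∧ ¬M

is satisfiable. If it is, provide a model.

Unit clause (U) forces U = True.
In (D ∨ ¬U) only D is left, so D = True.
Unit clause (¬M) forces M = False.
In (¬D ∨ M ∨ V) only V is left, so V = True.
In (R ∨ ¬V) only R is left, so R = True.
In (¬A ∨ ¬R ∨ ¬V) only ¬A is left, so A = False.
Set K = False.
All clauses satisfied.

R: True, M: False, K: False, V: True, U: True, A: False, D: True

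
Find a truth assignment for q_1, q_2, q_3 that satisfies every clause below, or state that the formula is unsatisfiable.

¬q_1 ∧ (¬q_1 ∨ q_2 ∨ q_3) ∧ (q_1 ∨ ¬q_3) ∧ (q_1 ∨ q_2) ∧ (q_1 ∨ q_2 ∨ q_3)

Unit clause (¬q_1) forces q_1 = False.
In (q_1 ∨ ¬q_3) only ¬q_3 is left, so q_3 = False.
In (q_1 ∨ q_2) only q_2 is left, so q_2 = True.
All clauses satisfied.

q_1 = False; q_2 = True; q_3 = False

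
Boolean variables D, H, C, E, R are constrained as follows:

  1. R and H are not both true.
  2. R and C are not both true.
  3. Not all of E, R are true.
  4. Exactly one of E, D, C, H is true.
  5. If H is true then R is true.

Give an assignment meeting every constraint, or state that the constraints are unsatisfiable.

D=F, H=F, C=T, E=F, R=F

  (1) R=F, H=F — not both ✓
  (2) R=F, C=T — not both ✓
  (3) {E, R}: 0/2 true — not all ✓
  (4) {E, D, C, H}: 1 true — exactly one ✓
  (5) H=F ⇒ R: vacuous ✓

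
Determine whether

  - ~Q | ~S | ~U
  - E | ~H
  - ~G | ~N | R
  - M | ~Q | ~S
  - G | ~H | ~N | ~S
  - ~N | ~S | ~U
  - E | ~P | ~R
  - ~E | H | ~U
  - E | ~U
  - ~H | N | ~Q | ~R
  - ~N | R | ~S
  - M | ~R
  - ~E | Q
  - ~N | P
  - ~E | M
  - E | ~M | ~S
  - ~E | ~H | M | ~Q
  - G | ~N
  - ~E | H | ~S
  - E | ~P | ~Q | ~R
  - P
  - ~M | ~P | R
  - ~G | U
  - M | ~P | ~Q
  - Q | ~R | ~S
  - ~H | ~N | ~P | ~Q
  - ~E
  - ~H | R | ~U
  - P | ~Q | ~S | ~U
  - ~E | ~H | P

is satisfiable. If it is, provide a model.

Unit clause (P) forces P = True.
Unit clause (~E) forces E = False.
In (E | ~H) only ~H is left, so H = False.
In (E | ~P | ~R) only ~R is left, so R = False.
In (E | ~U) only ~U is left, so U = False.
In (~M | ~P | R) only ~M is left, so M = False.
In (~G | U) only ~G is left, so G = False.
In (M | ~P | ~Q) only ~Q is left, so Q = False.
In (G | ~N) only ~N is left, so N = False.
Set S = False.
All clauses satisfied.

P = True, N = False, Q = False, M = False, H = False, E = False, G = False, U = False, R = False, S = False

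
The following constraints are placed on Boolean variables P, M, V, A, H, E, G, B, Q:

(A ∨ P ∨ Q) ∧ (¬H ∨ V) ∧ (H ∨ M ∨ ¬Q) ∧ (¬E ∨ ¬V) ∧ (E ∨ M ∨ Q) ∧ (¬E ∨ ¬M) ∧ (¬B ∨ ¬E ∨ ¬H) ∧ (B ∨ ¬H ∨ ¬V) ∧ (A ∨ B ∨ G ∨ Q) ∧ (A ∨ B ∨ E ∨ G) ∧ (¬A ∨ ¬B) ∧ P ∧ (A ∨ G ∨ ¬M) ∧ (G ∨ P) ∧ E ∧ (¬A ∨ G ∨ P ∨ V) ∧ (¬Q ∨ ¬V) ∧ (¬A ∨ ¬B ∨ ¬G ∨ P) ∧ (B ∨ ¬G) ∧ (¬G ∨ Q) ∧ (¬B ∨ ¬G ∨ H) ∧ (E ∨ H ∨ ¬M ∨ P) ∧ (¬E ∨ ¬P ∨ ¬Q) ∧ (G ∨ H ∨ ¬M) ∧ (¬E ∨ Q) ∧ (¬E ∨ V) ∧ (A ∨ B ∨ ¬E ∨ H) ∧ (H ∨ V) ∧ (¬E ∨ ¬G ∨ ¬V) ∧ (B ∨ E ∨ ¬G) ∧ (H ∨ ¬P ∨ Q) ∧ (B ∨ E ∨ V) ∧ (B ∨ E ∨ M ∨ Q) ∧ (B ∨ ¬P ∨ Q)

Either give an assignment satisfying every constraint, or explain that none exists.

Case E = True:
  (¬E ∨ ¬V) forces V = False.
  Clause (¬E ∨ V) is falsified — contradiction.
Case E = False:
  Clause (E) is falsified — contradiction.
Both cases fail, so the formula is unsatisfiable.

No satisfying assignment exists.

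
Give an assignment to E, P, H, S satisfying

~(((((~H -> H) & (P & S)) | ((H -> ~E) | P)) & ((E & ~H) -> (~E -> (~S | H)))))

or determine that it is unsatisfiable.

E: True; P: False; H: True; S: True

  ~(((((~H -> H) & (P & S)) | ((H -> ~E) | P)) & ((E & ~H) -> (~E -> (~S | H))))) = True
    (((~H -> H) & (P & S)) | ((H -> ~E) | P)) & ((E & ~H) -> (~E -> (~S | H))) = False
      ((~H -> H) & (P & S)) | ((H -> ~E) | P) = False
        (~H -> H) & (P & S) = False
          ~H -> H = True
            ~H = False
          P & S = False
        (H -> ~E) | P = False
          H -> ~E = False
            ~E = False
      (E & ~H) -> (~E -> (~S | H)) = True
        E & ~H = False
          ~H = False
        ~E -> (~S | H) = True
          ~E = False
          ~S | H = True
            ~S = False
The formula evaluates to True.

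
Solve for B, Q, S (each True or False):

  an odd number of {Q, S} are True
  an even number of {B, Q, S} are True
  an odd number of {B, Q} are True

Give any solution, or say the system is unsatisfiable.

B = True, Q = False, S = True

{Q, S}: 1 true → odd ✓
{B, Q, S}: 2 true → even ✓
{B, Q}: 1 true → odd ✓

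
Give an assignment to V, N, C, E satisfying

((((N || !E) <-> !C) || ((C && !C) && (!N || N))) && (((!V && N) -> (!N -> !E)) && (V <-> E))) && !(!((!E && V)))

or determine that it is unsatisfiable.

Unsatisfiable — no assignment works.

Case E = True: the conjunct !(!((!E && V))) becomes !(!False) = False.
Case E = False: the formula simplifies to ((!C || ((C && !C) && (!N || N))) && !V) && !(!V).
  V = True: the conjunct !V is False.
  V = False: the conjunct !(!V) becomes !(!False) = False.
Both cases fail — unsatisfiable.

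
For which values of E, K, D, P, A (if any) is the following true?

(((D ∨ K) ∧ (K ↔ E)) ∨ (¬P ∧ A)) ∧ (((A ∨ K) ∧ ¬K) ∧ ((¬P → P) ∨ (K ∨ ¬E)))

E: False, K: False, D: True, P: True, A: True

  ((D ∨ K) ∧ (K ↔ E)) ∨ (¬P ∧ A) = True
    (D ∨ K) ∧ (K ↔ E) = True
      D ∨ K = True
      K ↔ E = True
    ¬P ∧ A = False
      ¬P = False
  ((A ∨ K) ∧ ¬K) ∧ ((¬P → P) ∨ (K ∨ ¬E)) = True
    (A ∨ K) ∧ ¬K = True
      A ∨ K = True
      ¬K = True
    (¬P → P) ∨ (K ∨ ¬E) = True
      ¬P → P = True
        ¬P = False
      K ∨ ¬E = True
        ¬E = True
Both conjuncts True, so the formula holds.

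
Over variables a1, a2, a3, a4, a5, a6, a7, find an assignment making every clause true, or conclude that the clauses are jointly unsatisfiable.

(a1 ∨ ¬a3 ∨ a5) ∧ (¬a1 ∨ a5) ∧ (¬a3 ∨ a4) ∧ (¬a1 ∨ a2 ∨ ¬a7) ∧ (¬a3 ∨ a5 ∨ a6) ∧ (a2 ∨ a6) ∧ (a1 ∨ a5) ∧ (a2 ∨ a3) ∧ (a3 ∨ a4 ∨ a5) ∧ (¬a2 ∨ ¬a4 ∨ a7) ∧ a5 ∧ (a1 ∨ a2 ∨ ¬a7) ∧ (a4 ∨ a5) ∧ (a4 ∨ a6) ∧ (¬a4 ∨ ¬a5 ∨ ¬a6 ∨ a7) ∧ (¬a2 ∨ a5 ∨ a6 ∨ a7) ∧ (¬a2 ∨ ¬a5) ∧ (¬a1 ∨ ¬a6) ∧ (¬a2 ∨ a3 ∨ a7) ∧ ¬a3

Case a3 = True:
  Clause (¬a3) is falsified — contradiction.
Case a3 = False:
  (a2 ∨ a3) forces a2 = True.
  (a5) forces a5 = True.
  Clause (¬a2 ∨ ¬a5) is falsified — contradiction.
Both cases fail, so the formula is unsatisfiable.

UNSATISFIABLE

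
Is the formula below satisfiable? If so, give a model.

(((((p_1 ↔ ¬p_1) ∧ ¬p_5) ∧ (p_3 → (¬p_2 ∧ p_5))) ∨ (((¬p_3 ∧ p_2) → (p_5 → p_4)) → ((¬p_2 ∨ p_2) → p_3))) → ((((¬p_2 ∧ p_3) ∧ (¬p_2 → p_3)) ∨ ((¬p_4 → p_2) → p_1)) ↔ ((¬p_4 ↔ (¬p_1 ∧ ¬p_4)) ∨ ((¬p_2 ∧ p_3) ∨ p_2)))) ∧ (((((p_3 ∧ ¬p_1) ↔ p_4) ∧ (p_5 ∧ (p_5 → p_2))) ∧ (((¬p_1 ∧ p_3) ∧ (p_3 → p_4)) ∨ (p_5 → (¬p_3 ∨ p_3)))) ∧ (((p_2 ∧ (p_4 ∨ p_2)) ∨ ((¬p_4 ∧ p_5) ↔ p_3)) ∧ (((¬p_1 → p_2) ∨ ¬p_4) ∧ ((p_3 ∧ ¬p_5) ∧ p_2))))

No satisfying assignment exists.

Case p_5 = True: the conjunct ¬p_5 is False.
Case p_5 = False: the conjunct p_5 is False.
Both cases fail — unsatisfiable.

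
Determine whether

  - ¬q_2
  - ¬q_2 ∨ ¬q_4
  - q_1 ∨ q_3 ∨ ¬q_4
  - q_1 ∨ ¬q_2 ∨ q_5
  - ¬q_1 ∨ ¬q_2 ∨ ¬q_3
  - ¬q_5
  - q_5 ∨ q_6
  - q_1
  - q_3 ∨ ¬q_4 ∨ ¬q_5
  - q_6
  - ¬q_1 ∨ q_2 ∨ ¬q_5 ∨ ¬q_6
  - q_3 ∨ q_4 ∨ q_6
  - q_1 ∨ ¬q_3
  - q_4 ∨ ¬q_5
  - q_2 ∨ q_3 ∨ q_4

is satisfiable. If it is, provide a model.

Unit clause (¬q_2) forces q_2 = False.
Unit clause (¬q_5) forces q_5 = False.
In (q_5 ∨ q_6) only q_6 is left, so q_6 = True.
Unit clause (q_1) forces q_1 = True.
Set q_3 = True.
Set q_4 = False.
All clauses satisfied.

q_1 = True; q_2 = False; q_3 = True; q_4 = False; q_5 = False; q_6 = True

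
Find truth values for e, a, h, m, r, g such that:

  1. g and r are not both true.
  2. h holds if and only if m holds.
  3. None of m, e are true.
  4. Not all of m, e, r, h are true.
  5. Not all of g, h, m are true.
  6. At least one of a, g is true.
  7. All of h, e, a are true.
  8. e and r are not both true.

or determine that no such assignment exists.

Case e = True:
  Constraint (3) is violated (e=T) — contradiction.
Case e = False:
  Constraint (7) is violated (e=F) — contradiction.
Both cases fail — unsatisfiable.

UNSATISFIABLE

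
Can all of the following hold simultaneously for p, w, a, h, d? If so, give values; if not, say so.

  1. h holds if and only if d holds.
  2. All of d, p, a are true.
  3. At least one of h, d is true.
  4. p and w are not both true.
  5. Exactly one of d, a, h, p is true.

Unsatisfiable

Case p = True:
  (2) forces d = True.
  Constraint (5) is violated (d=T, p=T) — contradiction.
Case p = False:
  Constraint (2) is violated (p=F) — contradiction.
Both cases fail — unsatisfiable.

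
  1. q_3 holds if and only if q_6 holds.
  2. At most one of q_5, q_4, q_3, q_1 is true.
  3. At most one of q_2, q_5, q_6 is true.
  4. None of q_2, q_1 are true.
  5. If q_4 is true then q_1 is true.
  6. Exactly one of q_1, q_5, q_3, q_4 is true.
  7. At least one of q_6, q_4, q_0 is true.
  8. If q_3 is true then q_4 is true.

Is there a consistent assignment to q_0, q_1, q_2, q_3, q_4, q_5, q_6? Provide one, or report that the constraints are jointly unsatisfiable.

q_0: True, q_1: False, q_2: False, q_3: False, q_4: False, q_5: True, q_6: False

  (1) q_3=F, q_6=F — same ✓
  (2) {q_5, q_4, q_3, q_1}: 1 true — at most one ✓
  (3) {q_2, q_5, q_6}: 1 true — at most one ✓
  (4) {q_2, q_1}: 0 true — none ✓
  (5) q_4=F ⇒ q_1: vacuous ✓
  (6) {q_1, q_5, q_3, q_4}: 1 true — exactly one ✓
  (7) {q_6, q_4, q_0}: 1 true — at least one ✓
  (8) q_3=F ⇒ q_4: vacuous ✓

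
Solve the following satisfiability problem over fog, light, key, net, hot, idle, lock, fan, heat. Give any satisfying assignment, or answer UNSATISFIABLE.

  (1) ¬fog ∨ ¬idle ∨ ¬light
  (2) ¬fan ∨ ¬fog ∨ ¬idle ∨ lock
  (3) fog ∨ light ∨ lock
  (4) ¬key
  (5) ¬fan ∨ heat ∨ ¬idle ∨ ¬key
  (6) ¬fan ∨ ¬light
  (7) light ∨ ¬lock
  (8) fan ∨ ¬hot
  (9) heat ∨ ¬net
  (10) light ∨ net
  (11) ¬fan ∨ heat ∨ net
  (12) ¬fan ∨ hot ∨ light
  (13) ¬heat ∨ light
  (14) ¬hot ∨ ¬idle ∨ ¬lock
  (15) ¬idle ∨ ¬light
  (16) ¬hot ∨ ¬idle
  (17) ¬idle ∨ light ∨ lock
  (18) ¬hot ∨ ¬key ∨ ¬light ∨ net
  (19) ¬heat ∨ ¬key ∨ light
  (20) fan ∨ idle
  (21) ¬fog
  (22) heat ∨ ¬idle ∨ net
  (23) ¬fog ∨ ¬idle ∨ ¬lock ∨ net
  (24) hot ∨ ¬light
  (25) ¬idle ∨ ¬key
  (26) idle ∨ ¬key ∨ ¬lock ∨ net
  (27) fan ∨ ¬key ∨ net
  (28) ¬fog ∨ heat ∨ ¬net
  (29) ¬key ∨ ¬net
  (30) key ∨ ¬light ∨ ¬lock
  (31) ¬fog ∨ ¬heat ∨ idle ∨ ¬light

Unsatisfiable

Case light = True:
  (¬key) forces key = False.
  (¬fan ∨ ¬light) forces fan = False.
  (fan ∨ ¬hot) forces hot = False.
  Clause (hot ∨ ¬light) is falsified — contradiction.
Case light = False:
  (¬key) forces key = False.
  (light ∨ ¬lock) forces lock = False.
  (fog ∨ light ∨ lock) forces fog = True.
  Clause (¬fog) is falsified — contradiction.
Both cases fail, so the formula is unsatisfiable.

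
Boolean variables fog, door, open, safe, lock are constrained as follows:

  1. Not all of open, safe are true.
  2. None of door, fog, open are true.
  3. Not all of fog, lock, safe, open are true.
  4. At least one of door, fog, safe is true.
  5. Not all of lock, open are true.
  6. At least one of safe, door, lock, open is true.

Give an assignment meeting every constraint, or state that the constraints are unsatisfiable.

fog = False, door = False, open = False, safe = True, lock = True

  (1) {open, safe}: 1/2 true — not all ✓
  (2) {door, fog, open}: 0 true — none ✓
  (3) {fog, lock, safe, open}: 2/4 true — not all ✓
  (4) {door, fog, safe}: 1 true — at least one ✓
  (5) {lock, open}: 1/2 true — not all ✓
  (6) {safe, door, lock, open}: 2 true — at least one ✓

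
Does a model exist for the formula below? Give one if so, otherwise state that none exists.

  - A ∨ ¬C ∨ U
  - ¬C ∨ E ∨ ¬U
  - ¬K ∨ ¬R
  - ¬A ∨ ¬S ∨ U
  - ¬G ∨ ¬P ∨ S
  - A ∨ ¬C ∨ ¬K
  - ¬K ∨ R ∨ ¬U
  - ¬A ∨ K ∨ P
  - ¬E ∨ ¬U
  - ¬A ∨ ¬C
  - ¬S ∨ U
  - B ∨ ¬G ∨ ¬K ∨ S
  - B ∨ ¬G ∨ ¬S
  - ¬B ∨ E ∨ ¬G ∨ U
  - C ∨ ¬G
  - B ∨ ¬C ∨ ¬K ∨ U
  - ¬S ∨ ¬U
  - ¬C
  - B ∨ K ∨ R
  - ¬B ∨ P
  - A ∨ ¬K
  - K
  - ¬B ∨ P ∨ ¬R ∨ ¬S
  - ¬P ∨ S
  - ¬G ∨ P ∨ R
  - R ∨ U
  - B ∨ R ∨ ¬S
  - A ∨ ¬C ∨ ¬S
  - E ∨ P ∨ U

The formula is unsatisfiable.

Case K = True:
  (¬K ∨ ¬R) forces R = False.
  (¬K ∨ R ∨ ¬U) forces U = False.
  Clause (R ∨ U) is falsified — contradiction.
Case K = False:
  Clause (K) is falsified — contradiction.
Both cases fail, so the formula is unsatisfiable.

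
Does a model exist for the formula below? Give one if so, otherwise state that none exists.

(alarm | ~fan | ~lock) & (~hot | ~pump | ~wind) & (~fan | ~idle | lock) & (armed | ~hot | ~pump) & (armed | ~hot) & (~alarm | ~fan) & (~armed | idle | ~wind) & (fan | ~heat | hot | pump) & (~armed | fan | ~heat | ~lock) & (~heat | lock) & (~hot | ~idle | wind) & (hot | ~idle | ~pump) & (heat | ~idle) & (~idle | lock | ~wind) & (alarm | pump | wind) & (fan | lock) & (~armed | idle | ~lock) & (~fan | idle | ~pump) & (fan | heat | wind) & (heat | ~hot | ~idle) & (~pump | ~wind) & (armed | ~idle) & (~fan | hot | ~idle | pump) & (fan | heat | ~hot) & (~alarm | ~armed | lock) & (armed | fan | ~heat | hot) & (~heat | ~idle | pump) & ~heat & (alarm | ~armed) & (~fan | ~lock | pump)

Unit clause (~heat) forces heat = False.
In (heat | ~idle) only ~idle is left, so idle = False.
Set pump = False.
Try armed = True:
  (~armed | idle | ~wind) forces wind = False.
  (alarm | pump | wind) forces alarm = True.
  (~alarm | ~fan) forces fan = False.
  clause (fan | heat | wind) is falsified — backtrack.
So armed = False.
  then (armed | ~hot) forces hot = False.
Set fan = True.
  then (~alarm | ~fan) forces alarm = False.
  then (alarm | pump | wind) forces wind = True.
  then (~fan | ~lock | pump) forces lock = False.
All clauses satisfied.

pump = False, armed = False, hot = False, heat = False, fan = True, lock = False, wind = True, alarm = False, idle = False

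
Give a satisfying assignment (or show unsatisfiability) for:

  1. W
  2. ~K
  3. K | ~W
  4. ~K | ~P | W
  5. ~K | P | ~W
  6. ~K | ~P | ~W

Unsatisfiable — no assignment works.

Case W = True:
  (~K) forces K = False.
  Clause (K | ~W) is falsified — contradiction.
Case W = False:
  Clause (W) is falsified — contradiction.
Both cases fail, so the formula is unsatisfiable.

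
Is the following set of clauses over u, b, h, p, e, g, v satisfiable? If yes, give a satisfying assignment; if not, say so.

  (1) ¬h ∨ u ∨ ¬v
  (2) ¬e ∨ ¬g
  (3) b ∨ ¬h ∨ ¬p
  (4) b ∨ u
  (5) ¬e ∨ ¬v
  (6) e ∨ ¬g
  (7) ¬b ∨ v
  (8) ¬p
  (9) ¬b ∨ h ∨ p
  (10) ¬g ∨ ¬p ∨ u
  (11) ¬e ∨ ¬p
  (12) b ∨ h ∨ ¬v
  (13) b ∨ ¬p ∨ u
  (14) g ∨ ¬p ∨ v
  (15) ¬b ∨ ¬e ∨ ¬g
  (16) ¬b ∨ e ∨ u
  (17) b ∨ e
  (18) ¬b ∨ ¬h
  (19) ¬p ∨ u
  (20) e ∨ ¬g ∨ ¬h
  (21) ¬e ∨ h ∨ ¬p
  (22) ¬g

u: True, b: False, h: True, p: False, e: True, g: False, v: False

Unit clause (¬p) forces p = False.
Unit clause (¬g) forces g = False.
Set u = True.
Try b = True:
  (¬b ∨ v) forces v = True.
  (¬e ∨ ¬v) forces e = False.
  (¬b ∨ h ∨ p) forces h = True.
  clause (¬b ∨ ¬h) is falsified — backtrack.
So b = False.
  then (b ∨ e) forces e = True.
  then (¬e ∨ ¬v) forces v = False.
Set h = True.
All clauses satisfied.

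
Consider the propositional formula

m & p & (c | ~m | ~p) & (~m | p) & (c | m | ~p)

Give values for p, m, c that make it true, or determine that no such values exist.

Unit clause (m) forces m = True.
Unit clause (p) forces p = True.
In (c | ~m | ~p) only c is left, so c = True.
Check each clause:
  (m): m holds.
  (p): p holds.
  (c | ~m | ~p): c holds.
  (~m | p): p holds.
  (c | m | ~p): c holds.
All clauses satisfied.

p=T; m=T; c=T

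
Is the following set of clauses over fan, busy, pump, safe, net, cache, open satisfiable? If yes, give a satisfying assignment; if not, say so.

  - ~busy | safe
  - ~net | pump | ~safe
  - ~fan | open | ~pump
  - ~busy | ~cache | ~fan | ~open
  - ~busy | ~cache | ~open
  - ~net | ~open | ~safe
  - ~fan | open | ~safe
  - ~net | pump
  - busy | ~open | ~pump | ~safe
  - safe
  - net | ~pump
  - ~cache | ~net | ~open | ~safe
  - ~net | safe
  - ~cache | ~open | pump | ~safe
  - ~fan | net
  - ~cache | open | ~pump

Unit clause (safe) forces safe = True.
Set fan = False.
Set busy = True.
Set pump = False.
  then (~net | pump | ~safe) forces net = False.
Set cache = True.
  then (~busy | ~cache | ~open) forces open = False.
All clauses satisfied.

fan=F, busy=T, pump=F, safe=T, net=F, cache=T, open=F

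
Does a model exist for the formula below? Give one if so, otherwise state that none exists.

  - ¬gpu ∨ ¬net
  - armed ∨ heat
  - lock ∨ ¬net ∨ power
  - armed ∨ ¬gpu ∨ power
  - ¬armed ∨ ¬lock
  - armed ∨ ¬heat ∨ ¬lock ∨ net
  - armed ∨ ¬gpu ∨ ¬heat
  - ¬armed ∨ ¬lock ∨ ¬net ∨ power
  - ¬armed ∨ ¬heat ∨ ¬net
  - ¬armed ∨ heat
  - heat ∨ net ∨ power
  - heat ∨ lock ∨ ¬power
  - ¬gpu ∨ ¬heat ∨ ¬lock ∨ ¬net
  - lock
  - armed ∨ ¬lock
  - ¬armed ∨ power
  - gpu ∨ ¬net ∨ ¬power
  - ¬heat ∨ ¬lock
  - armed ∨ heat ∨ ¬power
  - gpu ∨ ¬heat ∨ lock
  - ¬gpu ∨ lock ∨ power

Unsatisfiable — no assignment works.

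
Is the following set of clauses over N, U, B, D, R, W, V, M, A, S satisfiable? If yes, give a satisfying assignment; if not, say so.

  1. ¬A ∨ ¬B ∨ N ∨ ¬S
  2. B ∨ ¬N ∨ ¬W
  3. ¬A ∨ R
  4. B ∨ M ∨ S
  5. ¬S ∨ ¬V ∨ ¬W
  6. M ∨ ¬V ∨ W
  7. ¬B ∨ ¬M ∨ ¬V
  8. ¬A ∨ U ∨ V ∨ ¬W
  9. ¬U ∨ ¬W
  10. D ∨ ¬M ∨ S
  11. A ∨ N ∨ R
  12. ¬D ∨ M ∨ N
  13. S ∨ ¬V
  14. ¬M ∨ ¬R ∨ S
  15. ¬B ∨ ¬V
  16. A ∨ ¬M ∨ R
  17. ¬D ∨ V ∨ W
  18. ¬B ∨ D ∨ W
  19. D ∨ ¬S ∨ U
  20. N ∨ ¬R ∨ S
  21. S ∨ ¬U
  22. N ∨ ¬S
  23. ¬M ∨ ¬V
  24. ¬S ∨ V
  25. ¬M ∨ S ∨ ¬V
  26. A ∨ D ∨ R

Try N = False:
  (N ∨ ¬S) forces S = False.
  (S ∨ ¬V) forces V = False.
  (N ∨ ¬R ∨ S) forces R = False.
  (¬A ∨ R) forces A = False.
  clause (A ∨ N ∨ R) is falsified — backtrack.
So N = True.
Try U = True:
  (¬U ∨ ¬W) forces W = False.
  (S ∨ ¬U) forces S = True.
  (¬S ∨ V) forces V = True.
  (M ∨ ¬V ∨ W) forces M = True.
  clause (¬M ∨ ¬V) is falsified — backtrack.
So U = False.
Set B = True.
  then (¬B ∨ ¬V) forces V = False.
  then (¬S ∨ V) forces S = False.
Set D = False.
  then (D ∨ ¬M ∨ S) forces M = False.
  then (¬B ∨ D ∨ W) forces W = True.
  then (¬A ∨ U ∨ V ∨ ¬W) forces A = False.
  then (A ∨ D ∨ R) forces R = True.
All clauses satisfied.

N = True, U = False, B = True, D = False, R = True, W = True, V = False, M = False, A = False, S = False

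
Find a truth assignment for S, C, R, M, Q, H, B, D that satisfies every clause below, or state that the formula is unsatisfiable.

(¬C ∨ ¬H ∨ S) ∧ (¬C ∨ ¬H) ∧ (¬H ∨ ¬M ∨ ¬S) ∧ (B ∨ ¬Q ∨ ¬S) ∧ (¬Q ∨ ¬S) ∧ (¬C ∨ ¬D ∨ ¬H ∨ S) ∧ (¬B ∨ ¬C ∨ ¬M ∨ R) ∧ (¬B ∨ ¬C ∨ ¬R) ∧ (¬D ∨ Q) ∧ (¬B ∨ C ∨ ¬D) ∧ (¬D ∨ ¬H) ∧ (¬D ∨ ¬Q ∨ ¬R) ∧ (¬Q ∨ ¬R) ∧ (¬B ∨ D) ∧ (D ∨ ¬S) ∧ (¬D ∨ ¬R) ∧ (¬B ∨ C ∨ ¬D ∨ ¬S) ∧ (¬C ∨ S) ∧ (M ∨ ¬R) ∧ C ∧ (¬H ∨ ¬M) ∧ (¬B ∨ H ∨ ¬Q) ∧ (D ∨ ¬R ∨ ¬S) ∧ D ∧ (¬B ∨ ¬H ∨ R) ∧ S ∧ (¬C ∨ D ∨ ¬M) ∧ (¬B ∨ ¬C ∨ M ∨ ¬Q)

UNSATISFIABLE

Case S = True:
  (¬Q ∨ ¬S) forces Q = False.
  (¬D ∨ Q) forces D = False.
  Clause (D ∨ ¬S) is falsified — contradiction.
Case S = False:
  Clause (S) is falsified — contradiction.
Both cases fail, so the formula is unsatisfiable.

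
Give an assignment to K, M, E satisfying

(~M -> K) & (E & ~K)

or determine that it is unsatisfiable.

K = False, M = True, E = True

  ~M -> K = True
    ~M = False
  E & ~K = True
    ~K = True
Both conjuncts True, so the formula holds.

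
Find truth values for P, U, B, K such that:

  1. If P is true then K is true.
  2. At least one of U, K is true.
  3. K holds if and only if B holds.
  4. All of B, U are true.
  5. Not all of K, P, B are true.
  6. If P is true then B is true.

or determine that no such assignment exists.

P=F, U=T, B=T, K=T

  (1) P=F ⇒ K: vacuous ✓
  (2) {U, K}: 2 true — at least one ✓
  (3) K=T, B=T — same ✓
  (4) {B, U}: all 2 true ✓
  (5) {K, P, B}: 2/3 true — not all ✓
  (6) P=F ⇒ B: vacuous ✓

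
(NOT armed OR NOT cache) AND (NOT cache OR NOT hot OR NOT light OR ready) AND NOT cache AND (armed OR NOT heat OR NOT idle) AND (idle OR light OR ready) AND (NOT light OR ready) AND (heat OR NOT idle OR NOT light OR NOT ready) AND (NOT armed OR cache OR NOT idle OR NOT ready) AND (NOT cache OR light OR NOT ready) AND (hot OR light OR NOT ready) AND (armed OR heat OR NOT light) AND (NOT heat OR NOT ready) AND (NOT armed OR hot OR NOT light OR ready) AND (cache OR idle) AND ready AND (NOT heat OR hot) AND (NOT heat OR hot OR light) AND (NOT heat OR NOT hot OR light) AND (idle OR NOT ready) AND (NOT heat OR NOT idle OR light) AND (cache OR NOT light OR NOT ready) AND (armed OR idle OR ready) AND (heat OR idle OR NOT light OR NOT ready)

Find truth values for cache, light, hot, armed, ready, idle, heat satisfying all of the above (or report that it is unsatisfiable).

cache = False; light = False; hot = True; armed = False; ready = True; idle = True; heat = False

Unit clause (NOT cache) forces cache = False.
In (cache OR idle) only idle is left, so idle = True.
Unit clause (ready) forces ready = True.
In (cache OR NOT light OR NOT ready) only NOT light is left, so light = False.
In (NOT armed OR cache OR NOT idle OR NOT ready) only NOT armed is left, so armed = False.
In (hot OR light OR NOT ready) only hot is left, so hot = True.
In (NOT heat OR NOT ready) only NOT heat is left, so heat = False.
All clauses satisfied.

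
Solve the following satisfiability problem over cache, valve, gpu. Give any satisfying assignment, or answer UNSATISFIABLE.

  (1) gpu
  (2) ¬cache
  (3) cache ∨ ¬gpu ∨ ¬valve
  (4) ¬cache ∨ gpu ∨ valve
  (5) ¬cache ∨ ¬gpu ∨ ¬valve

cache: False; valve: False; gpu: True

Unit clause (gpu) forces gpu = True.
Unit clause (¬cache) forces cache = False.
In (cache ∨ ¬gpu ∨ ¬valve) only ¬valve is left, so valve = False.
Check each clause:
  (gpu): gpu holds.
  (¬cache): ¬cache holds.
  (cache ∨ ¬gpu ∨ ¬valve): ¬valve holds.
  (¬cache ∨ gpu ∨ valve): ¬cache holds.
  (¬cache ∨ ¬gpu ∨ ¬valve): ¬cache holds.
All clauses satisfied.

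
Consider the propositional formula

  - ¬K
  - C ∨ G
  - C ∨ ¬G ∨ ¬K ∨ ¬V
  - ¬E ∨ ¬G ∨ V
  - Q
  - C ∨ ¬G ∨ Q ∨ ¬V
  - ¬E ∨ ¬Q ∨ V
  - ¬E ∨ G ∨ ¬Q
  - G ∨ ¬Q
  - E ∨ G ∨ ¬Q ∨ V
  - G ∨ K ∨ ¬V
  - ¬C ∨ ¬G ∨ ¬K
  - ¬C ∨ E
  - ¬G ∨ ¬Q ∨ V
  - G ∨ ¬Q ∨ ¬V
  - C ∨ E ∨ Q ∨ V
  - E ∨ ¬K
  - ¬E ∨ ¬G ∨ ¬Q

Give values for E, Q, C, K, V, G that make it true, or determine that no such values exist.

E: False, Q: True, C: False, K: False, V: True, G: True

Unit clause (¬K) forces K = False.
Unit clause (Q) forces Q = True.
In (G ∨ ¬Q) only G is left, so G = True.
In (¬G ∨ ¬Q ∨ V) only V is left, so V = True.
In (¬E ∨ ¬G ∨ ¬Q) only ¬E is left, so E = False.
In (¬C ∨ E) only ¬C is left, so C = False.
All clauses satisfied.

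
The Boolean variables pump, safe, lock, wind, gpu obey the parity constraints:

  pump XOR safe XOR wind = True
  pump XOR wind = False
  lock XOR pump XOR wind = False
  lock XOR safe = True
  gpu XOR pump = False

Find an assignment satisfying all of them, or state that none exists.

pump = True, safe = True, lock = False, wind = True, gpu = True

pump XOR safe XOR wind = T XOR T XOR T = True ✓
pump XOR wind = T XOR T = False ✓
lock XOR pump XOR wind = F XOR T XOR T = False ✓
lock XOR safe = F XOR T = True ✓
gpu XOR pump = T XOR T = False ✓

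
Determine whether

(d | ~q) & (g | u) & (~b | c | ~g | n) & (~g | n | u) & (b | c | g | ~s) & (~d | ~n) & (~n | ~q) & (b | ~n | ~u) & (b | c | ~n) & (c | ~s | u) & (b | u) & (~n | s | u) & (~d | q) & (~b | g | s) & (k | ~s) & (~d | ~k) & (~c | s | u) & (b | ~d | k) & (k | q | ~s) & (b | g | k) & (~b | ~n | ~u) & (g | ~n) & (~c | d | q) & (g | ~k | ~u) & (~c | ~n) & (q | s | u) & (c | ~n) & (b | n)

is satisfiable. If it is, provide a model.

Set s = False.
Set d = True.
  then (~d | ~n) forces n = False.
  then (~d | q) forces q = True.
  then (~d | ~k) forces k = False.
  then (b | ~d | k) forces b = True.
  then (~b | g | s) forces g = True.
  then (~b | c | ~g | n) forces c = True.
  then (~g | n | u) forces u = True.
All clauses satisfied.

s=F, d=T, n=F, g=T, b=T, c=T, u=T, q=T, k=F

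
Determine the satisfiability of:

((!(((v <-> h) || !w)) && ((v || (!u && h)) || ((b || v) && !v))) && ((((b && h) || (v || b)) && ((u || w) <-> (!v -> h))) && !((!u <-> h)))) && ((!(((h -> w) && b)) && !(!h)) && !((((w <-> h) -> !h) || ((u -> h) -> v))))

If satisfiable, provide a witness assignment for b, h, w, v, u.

UNSATISFIABLE

Case h = True: the formula simplifies to ((!((v || !w)) && ((v || !u) || ((b || v) && !v))) && (((b || (v || b)) && (u || w)) && !(!u))) && (!((w && b)) && !((!w || v))).
  v = True: the conjunct !((v || !w)) becomes !((True || !w)) = False.
  v = False: simplifies to ((!(!w) && (!u || b)) && (((b || b) && (u || w)) && !(!u))) && (!((w && b)) && !(!w)).
    w = True: simplifies to ((!u || b) && ((b || b) && !(!u))) && !b.
      b = True: the conjunct !b is False.
      b = False: the conjunct b || b becomes False || False = False.
    w = False: the conjunct !(!w) becomes !(!False) = False.
Case h = False: the conjunct !(!h) becomes !(!False) = False.
Both cases fail — unsatisfiable.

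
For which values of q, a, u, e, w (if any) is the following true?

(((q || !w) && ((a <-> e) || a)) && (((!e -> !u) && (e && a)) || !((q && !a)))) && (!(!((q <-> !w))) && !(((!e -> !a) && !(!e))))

q = True; a = True; u = False; e = False; w = False

  ((q || !w) && ((a <-> e) || a)) && (((!e -> !u) && (e && a)) || !((q && !a))) = True
    (q || !w) && ((a <-> e) || a) = True
      q || !w = True
        !w = True
      (a <-> e) || a = True
        a <-> e = False
    ((!e -> !u) && (e && a)) || !((q && !a)) = True
      (!e -> !u) && (e && a) = False
        !e -> !u = True
          !e = True
          !u = True
        e && a = False
      !((q && !a)) = True
        q && !a = False
          !a = False
  !(!((q <-> !w))) && !(((!e -> !a) && !(!e))) = True
    !(!((q <-> !w))) = True
      !((q <-> !w)) = False
        q <-> !w = True
          !w = True
    !(((!e -> !a) && !(!e))) = True
      (!e -> !a) && !(!e) = False
        !e -> !a = False
          !e = True
          !a = False
        !(!e) = False
          !e = True
Both conjuncts True, so the formula holds.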